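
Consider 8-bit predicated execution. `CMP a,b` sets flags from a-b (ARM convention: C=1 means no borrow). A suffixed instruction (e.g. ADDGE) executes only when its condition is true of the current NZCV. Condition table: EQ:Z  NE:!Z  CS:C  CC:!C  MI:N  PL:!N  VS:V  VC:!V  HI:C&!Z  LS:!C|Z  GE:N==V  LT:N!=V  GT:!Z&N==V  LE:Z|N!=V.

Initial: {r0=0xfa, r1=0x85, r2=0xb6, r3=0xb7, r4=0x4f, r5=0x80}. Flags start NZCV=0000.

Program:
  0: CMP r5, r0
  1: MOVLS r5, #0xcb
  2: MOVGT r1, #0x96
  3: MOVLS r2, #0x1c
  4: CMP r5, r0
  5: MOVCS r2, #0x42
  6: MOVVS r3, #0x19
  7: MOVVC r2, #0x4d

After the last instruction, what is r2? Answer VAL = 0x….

0: ✓ CMP  NZCV=1000
1: ✓ MOVLS  r5←0xcb
2: · MOVGT
3: ✓ MOVLS  r2←0x1c
4: ✓ CMP  NZCV=1000
5: · MOVCS
6: · MOVVS
7: ✓ MOVVC  r2←0x4d

VAL = 0x4d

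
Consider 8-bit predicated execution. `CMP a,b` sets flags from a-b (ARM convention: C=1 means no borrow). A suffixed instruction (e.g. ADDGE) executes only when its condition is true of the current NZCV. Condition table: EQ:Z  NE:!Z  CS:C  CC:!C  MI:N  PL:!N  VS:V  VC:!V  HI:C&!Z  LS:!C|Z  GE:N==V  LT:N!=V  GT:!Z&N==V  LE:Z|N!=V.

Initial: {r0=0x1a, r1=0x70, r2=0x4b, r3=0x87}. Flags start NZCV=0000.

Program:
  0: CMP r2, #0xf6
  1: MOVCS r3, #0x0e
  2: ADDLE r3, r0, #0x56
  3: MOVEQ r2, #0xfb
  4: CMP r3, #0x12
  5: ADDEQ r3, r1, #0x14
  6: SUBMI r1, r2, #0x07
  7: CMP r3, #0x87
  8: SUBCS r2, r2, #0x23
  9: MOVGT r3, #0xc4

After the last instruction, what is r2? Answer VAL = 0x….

0: ✓ CMP  NZCV=0000
1: · MOVCS
2: · ADDLE
3: · MOVEQ
4: ✓ CMP  NZCV=0011
5: · ADDEQ
6: · SUBMI
7: ✓ CMP  NZCV=0110
8: ✓ SUBCS  r2←0x28
9: · MOVGT

VAL = 0x28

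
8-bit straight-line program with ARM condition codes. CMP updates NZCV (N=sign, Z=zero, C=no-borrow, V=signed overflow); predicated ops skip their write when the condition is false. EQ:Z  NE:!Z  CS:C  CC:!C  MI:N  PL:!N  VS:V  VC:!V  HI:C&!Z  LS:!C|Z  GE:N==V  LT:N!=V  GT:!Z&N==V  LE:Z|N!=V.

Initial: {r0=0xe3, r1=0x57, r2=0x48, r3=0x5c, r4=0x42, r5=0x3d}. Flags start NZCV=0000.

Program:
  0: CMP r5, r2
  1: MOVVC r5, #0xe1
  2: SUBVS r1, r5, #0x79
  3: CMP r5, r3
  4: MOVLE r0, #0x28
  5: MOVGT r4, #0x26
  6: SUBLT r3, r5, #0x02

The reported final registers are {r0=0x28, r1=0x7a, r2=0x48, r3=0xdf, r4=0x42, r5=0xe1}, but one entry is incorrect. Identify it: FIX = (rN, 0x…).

[0] flags=1000 → (cmp)
[1] flags=1000 VC?T → r5=0xe1
[2] flags=1000 VS?F → skip
[3] flags=1010 → (cmp)
[4] flags=1010 LE?T → r0=0x28
[5] flags=1010 GT?F → skip
[6] flags=1010 LT?T → r3=0xdf

FIX = (r1, 0x57)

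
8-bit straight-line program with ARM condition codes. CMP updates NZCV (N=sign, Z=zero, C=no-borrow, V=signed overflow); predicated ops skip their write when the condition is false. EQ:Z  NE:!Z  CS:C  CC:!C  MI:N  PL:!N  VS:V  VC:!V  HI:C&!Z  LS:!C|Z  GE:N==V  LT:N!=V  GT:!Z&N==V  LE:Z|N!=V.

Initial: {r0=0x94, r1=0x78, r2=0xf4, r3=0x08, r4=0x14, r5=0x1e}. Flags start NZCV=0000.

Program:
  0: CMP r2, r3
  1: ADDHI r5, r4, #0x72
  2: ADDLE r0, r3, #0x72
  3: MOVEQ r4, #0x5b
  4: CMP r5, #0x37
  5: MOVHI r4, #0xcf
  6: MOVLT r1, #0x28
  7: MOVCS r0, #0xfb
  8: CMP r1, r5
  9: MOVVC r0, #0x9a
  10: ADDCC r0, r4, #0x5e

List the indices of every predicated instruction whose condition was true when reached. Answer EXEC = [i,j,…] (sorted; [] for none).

EXEC = [1,2,5,6,7,10]

[0] flags=1010 → (cmp)
[1] flags=1010 HI?T → r5=0x86
[2] flags=1010 LE?T → r0=0x7a
[3] flags=1010 EQ?F → skip
[4] flags=0011 → (cmp)
[5] flags=0011 HI?T → r4=0xcf
[6] flags=0011 LT?T → r1=0x28
[7] flags=0011 CS?T → r0=0xfb
[8] flags=1001 → (cmp)
[9] flags=1001 VC?F → skip
[10] flags=1001 CC?T → r0=0x2d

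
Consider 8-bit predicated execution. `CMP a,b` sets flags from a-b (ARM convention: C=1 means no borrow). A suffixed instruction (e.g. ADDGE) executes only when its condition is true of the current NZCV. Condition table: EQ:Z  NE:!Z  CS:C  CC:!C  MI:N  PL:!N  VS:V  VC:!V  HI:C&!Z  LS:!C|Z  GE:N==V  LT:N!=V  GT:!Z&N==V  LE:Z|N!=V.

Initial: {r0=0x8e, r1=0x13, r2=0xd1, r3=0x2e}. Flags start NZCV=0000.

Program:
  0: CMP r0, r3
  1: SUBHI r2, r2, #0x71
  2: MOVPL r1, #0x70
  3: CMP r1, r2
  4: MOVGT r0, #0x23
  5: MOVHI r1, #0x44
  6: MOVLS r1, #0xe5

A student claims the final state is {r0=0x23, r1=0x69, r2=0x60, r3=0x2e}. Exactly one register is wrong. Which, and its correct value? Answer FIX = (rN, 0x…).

FIX = (r1, 0x44)

0: ✓ CMP  NZCV=0011
1: ✓ SUBHI  r2←0x60
2: ✓ MOVPL  r1←0x70
3: ✓ CMP  NZCV=0010
4: ✓ MOVGT  r0←0x23
5: ✓ MOVHI  r1←0x44
6: · MOVLS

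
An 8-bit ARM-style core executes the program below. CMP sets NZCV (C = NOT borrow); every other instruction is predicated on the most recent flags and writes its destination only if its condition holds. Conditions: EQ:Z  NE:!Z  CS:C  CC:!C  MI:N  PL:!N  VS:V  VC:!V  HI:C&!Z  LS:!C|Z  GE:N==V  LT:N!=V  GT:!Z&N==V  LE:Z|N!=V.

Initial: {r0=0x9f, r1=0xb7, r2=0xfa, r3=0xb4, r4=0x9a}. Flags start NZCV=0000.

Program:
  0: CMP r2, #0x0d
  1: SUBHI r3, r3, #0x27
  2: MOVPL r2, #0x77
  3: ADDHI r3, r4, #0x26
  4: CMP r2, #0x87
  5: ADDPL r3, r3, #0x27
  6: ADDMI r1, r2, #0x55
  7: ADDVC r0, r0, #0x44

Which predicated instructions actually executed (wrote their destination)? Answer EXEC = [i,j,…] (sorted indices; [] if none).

[0] flags=1010 → (cmp)
[1] flags=1010 HI?T → r3=0x8d
[2] flags=1010 PL?F → skip
[3] flags=1010 HI?T → r3=0xc0
[4] flags=0010 → (cmp)
[5] flags=0010 PL?T → r3=0xe7
[6] flags=0010 MI?F → skip
[7] flags=0010 VC?T → r0=0xe3

EXEC = [1,3,5,7]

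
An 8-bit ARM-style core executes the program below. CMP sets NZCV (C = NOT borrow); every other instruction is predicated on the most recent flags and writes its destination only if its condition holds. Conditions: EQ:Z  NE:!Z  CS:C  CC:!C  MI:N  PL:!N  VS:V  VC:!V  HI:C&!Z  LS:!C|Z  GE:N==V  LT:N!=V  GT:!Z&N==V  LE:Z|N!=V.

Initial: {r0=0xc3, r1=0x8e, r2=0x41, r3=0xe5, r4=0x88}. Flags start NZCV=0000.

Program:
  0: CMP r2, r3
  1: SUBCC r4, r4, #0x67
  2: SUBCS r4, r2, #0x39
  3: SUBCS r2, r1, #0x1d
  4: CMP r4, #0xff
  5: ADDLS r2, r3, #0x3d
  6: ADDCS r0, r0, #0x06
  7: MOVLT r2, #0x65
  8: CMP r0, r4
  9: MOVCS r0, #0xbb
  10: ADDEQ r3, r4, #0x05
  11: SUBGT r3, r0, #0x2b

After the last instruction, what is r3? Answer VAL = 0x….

VAL = 0xe5

0: ✓ CMP  NZCV=0000
1: ✓ SUBCC  r4←0x21
2: · SUBCS
3: · SUBCS
4: ✓ CMP  NZCV=0000
5: ✓ ADDLS  r2←0x22
6: · ADDCS
7: · MOVLT
8: ✓ CMP  NZCV=1010
9: ✓ MOVCS  r0←0xbb
10: · ADDEQ
11: · SUBGT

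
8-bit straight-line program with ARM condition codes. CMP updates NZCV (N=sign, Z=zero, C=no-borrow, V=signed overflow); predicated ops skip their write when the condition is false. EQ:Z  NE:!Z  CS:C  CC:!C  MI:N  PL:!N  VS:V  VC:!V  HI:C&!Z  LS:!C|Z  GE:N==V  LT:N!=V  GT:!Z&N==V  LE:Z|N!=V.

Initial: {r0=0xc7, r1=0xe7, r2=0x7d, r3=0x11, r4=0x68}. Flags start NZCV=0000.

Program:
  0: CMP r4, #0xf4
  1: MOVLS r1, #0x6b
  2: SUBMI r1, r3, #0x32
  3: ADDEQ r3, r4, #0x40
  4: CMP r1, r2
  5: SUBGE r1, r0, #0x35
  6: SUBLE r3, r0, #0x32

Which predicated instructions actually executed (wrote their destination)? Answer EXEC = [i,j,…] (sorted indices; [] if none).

EXEC = [1,6]

0: ✓ CMP  NZCV=0000
1: ✓ MOVLS  r1←0x6b
2: · SUBMI
3: · ADDEQ
4: ✓ CMP  NZCV=1000
5: · SUBGE
6: ✓ SUBLE  r3←0x95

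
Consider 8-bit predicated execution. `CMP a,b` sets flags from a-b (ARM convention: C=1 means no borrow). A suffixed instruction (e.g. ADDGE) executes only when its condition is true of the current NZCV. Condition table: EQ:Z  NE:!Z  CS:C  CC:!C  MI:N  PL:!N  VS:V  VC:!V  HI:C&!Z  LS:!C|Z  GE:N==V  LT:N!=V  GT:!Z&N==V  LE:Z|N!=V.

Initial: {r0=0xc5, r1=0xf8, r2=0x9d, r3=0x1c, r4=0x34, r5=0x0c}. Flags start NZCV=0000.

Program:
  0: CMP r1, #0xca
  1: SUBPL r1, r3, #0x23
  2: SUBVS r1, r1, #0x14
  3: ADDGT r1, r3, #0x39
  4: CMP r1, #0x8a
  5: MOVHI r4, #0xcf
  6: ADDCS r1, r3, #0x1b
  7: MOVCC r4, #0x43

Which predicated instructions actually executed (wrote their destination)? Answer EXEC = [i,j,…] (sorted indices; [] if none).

EXEC = [1,3,7]

[0] flags=0010 → (cmp)
[1] flags=0010 PL?T → r1=0xf9
[2] flags=0010 VS?F → skip
[3] flags=0010 GT?T → r1=0x55
[4] flags=1001 → (cmp)
[5] flags=1001 HI?F → skip
[6] flags=1001 CS?F → skip
[7] flags=1001 CC?T → r4=0x43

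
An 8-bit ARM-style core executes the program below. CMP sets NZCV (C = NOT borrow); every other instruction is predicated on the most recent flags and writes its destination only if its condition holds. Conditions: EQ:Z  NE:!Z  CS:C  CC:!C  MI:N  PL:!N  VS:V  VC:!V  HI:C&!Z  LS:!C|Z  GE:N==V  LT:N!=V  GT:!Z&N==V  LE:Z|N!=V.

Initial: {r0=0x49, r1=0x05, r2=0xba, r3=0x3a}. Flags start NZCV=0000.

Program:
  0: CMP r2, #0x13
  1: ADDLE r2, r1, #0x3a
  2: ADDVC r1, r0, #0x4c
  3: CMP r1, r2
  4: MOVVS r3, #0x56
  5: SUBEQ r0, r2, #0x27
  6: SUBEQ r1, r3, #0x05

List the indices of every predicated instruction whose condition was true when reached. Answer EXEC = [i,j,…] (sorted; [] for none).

EXEC = [1,2,4]

0: ✓ CMP  NZCV=1010
1: ✓ ADDLE  r2←0x3f
2: ✓ ADDVC  r1←0x95
3: ✓ CMP  NZCV=0011
4: ✓ MOVVS  r3←0x56
5: · SUBEQ
6: · SUBEQ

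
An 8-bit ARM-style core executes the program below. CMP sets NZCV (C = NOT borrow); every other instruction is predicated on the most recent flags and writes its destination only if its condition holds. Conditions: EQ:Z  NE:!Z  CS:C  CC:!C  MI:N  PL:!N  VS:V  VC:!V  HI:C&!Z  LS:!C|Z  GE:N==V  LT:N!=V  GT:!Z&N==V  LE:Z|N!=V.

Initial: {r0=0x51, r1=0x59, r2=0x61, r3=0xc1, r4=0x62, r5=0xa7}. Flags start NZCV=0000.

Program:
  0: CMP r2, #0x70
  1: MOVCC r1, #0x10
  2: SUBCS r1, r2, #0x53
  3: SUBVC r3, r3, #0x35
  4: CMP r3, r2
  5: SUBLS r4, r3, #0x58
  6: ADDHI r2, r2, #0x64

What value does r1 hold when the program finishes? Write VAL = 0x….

VAL = 0x10

0: ✓ CMP  NZCV=1000
1: ✓ MOVCC  r1←0x10
2: · SUBCS
3: ✓ SUBVC  r3←0x8c
4: ✓ CMP  NZCV=0011
5: · SUBLS
6: ✓ ADDHI  r2←0xc5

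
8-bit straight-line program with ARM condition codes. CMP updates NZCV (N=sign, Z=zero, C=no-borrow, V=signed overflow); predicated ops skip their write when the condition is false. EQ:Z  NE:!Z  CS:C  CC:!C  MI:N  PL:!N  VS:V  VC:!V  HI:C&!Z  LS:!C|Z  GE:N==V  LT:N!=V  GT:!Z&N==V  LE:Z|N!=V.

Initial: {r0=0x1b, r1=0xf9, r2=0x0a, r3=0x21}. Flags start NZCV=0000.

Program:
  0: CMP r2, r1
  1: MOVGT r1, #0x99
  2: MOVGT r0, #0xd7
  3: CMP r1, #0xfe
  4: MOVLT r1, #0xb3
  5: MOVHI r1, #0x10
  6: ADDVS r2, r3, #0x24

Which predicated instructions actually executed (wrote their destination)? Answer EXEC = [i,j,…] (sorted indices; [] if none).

EXEC = [1,2,4]

0: ✓ CMP  NZCV=0000
1: ✓ MOVGT  r1←0x99
2: ✓ MOVGT  r0←0xd7
3: ✓ CMP  NZCV=1000
4: ✓ MOVLT  r1←0xb3
5: · MOVHI
6: · ADDVS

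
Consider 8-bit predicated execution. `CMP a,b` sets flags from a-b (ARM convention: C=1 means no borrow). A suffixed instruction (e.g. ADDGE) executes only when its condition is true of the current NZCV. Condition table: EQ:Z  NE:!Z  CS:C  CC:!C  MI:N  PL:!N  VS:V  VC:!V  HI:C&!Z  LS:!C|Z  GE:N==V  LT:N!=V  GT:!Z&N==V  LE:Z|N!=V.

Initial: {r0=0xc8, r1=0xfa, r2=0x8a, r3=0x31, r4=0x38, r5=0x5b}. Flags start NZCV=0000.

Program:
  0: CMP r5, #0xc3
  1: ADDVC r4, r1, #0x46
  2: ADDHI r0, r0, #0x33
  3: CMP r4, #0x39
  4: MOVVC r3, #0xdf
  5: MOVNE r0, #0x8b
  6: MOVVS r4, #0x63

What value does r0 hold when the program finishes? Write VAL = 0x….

0: ✓ CMP  NZCV=1001
1: · ADDVC
2: · ADDHI
3: ✓ CMP  NZCV=1000
4: ✓ MOVVC  r3←0xdf
5: ✓ MOVNE  r0←0x8b
6: · MOVVS

VAL = 0x8b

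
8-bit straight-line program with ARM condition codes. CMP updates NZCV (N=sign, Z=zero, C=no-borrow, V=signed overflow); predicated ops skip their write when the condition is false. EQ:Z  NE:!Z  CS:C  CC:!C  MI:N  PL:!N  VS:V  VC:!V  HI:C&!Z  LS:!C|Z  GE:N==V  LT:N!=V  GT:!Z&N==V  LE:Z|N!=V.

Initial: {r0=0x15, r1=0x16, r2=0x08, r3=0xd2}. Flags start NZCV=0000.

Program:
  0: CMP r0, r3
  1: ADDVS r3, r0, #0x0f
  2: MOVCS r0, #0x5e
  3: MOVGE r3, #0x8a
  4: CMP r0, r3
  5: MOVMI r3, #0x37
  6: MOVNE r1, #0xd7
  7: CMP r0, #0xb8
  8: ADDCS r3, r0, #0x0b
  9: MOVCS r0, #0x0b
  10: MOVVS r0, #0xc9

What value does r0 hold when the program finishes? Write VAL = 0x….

VAL = 0x15

0: ✓ CMP  NZCV=0000
1: · ADDVS
2: · MOVCS
3: ✓ MOVGE  r3←0x8a
4: ✓ CMP  NZCV=1001
5: ✓ MOVMI  r3←0x37
6: ✓ MOVNE  r1←0xd7
7: ✓ CMP  NZCV=0000
8: · ADDCS
9: · MOVCS
10: · MOVVS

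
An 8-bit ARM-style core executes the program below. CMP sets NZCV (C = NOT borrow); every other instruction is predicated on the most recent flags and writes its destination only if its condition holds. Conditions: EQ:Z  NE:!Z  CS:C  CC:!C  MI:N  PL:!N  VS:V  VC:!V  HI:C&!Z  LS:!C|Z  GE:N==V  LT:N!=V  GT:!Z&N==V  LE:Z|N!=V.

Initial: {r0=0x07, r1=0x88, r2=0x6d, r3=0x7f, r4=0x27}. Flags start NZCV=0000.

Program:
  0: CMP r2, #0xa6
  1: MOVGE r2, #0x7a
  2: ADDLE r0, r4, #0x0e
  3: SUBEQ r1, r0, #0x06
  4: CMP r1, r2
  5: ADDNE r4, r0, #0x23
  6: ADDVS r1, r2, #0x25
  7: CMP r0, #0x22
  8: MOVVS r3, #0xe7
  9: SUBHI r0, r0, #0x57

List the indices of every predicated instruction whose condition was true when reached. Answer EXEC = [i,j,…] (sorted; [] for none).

0: ✓ CMP  NZCV=1001
1: ✓ MOVGE  r2←0x7a
2: · ADDLE
3: · SUBEQ
4: ✓ CMP  NZCV=0011
5: ✓ ADDNE  r4←0x2a
6: ✓ ADDVS  r1←0x9f
7: ✓ CMP  NZCV=1000
8: · MOVVS
9: · SUBHI

EXEC = [1,5,6]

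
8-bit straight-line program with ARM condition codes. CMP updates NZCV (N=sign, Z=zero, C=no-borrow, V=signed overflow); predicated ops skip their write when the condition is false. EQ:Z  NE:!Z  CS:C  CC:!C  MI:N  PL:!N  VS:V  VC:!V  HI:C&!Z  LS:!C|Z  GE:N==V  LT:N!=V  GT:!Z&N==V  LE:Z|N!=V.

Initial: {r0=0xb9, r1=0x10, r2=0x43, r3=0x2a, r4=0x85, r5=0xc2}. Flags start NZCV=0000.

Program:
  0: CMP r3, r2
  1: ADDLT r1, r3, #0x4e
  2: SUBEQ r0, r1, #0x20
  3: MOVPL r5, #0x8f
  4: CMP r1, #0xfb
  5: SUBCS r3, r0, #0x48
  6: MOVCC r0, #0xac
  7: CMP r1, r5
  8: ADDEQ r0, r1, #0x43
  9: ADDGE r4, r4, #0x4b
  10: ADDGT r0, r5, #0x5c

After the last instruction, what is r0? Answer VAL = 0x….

[0] flags=1000 → (cmp)
[1] flags=1000 LT?T → r1=0x78
[2] flags=1000 EQ?F → skip
[3] flags=1000 PL?F → skip
[4] flags=0000 → (cmp)
[5] flags=0000 CS?F → skip
[6] flags=0000 CC?T → r0=0xac
[7] flags=1001 → (cmp)
[8] flags=1001 EQ?F → skip
[9] flags=1001 GE?T → r4=0xd0
[10] flags=1001 GT?T → r0=0x1e

VAL = 0x1e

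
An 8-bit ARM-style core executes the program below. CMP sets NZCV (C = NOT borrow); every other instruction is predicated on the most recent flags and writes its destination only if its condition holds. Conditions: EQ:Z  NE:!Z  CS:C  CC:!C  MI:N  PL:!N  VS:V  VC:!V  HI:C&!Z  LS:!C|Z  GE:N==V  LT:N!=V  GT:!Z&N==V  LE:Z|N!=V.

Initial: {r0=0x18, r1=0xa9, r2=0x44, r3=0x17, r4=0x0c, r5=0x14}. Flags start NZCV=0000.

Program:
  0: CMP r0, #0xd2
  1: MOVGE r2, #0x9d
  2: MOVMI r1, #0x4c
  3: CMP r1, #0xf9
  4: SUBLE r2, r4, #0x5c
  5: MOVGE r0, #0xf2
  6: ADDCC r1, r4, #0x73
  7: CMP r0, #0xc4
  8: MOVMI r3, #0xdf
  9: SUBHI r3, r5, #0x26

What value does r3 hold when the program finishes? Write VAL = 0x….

0: ✓ CMP  NZCV=0000
1: ✓ MOVGE  r2←0x9d
2: · MOVMI
3: ✓ CMP  NZCV=1000
4: ✓ SUBLE  r2←0xb0
5: · MOVGE
6: ✓ ADDCC  r1←0x7f
7: ✓ CMP  NZCV=0000
8: · MOVMI
9: · SUBHI

VAL = 0x17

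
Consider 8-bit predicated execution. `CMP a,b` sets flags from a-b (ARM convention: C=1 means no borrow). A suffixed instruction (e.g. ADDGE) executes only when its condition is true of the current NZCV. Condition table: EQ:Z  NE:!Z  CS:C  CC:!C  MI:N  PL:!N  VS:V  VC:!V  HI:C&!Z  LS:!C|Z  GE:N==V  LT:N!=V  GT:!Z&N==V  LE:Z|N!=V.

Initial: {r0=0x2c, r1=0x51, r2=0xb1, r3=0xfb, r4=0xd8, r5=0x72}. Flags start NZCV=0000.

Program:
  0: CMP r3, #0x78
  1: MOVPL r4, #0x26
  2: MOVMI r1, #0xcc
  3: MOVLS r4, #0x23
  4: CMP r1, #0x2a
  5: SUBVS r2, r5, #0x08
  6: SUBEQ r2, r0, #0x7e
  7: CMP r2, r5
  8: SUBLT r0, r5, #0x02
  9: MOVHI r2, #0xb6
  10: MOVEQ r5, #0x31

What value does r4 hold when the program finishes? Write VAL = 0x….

VAL = 0xd8

0: ✓ CMP  NZCV=1010
1: · MOVPL
2: ✓ MOVMI  r1←0xcc
3: · MOVLS
4: ✓ CMP  NZCV=1010
5: · SUBVS
6: · SUBEQ
7: ✓ CMP  NZCV=0011
8: ✓ SUBLT  r0←0x70
9: ✓ MOVHI  r2←0xb6
10: · MOVEQ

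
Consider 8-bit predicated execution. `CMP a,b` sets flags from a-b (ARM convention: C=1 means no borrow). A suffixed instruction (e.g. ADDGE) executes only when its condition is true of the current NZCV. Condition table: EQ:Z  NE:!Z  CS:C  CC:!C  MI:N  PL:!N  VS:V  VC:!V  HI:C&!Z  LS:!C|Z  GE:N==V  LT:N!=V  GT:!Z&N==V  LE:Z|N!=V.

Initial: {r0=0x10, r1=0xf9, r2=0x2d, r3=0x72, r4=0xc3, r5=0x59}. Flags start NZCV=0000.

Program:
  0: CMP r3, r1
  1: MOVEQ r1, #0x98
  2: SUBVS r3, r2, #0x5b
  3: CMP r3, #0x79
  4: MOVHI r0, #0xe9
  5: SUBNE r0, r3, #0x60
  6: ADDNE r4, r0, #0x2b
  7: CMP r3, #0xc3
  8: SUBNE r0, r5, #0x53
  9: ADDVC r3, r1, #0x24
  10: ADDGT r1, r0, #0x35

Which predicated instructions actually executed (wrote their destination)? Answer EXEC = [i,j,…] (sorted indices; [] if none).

EXEC = [5,6,8,10]

0: ✓ CMP  NZCV=0000
1: · MOVEQ
2: · SUBVS
3: ✓ CMP  NZCV=1000
4: · MOVHI
5: ✓ SUBNE  r0←0x12
6: ✓ ADDNE  r4←0x3d
7: ✓ CMP  NZCV=1001
8: ✓ SUBNE  r0←0x06
9: · ADDVC
10: ✓ ADDGT  r1←0x3b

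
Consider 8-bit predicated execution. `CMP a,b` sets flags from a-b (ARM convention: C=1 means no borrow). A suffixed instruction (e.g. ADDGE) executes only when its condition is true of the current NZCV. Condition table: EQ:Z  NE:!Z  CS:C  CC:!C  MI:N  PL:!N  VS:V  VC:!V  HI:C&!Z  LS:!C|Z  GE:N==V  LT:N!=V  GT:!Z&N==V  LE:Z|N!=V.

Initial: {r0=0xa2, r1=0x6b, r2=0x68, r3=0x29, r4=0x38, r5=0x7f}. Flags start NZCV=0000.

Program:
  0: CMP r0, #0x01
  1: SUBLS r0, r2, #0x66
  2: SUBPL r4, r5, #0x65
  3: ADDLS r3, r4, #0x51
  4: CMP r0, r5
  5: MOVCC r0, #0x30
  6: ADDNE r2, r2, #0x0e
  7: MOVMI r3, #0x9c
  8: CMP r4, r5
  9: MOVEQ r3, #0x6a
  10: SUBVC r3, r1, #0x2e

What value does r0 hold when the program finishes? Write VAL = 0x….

VAL = 0xa2

[0] flags=1010 → (cmp)
[1] flags=1010 LS?F → skip
[2] flags=1010 PL?F → skip
[3] flags=1010 LS?F → skip
[4] flags=0011 → (cmp)
[5] flags=0011 CC?F → skip
[6] flags=0011 NE?T → r2=0x76
[7] flags=0011 MI?F → skip
[8] flags=1000 → (cmp)
[9] flags=1000 EQ?F → skip
[10] flags=1000 VC?T → r3=0x3d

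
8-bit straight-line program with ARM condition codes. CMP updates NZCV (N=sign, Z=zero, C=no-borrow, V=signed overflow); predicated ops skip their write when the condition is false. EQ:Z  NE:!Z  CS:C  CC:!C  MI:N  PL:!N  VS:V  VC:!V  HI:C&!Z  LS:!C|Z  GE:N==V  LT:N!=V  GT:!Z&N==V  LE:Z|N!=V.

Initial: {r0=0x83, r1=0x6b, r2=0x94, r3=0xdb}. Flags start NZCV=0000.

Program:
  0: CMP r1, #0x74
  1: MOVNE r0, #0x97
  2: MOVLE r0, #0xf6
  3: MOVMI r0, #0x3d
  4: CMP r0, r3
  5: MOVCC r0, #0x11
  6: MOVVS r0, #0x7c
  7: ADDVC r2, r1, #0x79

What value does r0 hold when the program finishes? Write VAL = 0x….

VAL = 0x11

0: ✓ CMP  NZCV=1000
1: ✓ MOVNE  r0←0x97
2: ✓ MOVLE  r0←0xf6
3: ✓ MOVMI  r0←0x3d
4: ✓ CMP  NZCV=0000
5: ✓ MOVCC  r0←0x11
6: · MOVVS
7: ✓ ADDVC  r2←0xe4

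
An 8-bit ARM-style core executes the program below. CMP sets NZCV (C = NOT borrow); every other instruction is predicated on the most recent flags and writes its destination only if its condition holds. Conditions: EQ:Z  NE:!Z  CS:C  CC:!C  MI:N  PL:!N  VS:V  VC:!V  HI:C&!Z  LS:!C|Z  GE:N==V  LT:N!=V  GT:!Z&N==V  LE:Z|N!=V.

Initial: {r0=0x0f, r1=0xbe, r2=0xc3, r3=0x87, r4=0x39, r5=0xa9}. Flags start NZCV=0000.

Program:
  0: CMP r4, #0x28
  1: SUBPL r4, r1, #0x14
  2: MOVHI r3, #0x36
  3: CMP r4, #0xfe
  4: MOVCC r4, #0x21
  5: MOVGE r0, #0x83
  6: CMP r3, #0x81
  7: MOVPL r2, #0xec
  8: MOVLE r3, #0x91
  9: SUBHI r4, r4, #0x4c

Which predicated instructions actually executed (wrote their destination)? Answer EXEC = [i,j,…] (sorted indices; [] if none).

EXEC = [1,2,4]

[0] flags=0010 → (cmp)
[1] flags=0010 PL?T → r4=0xaa
[2] flags=0010 HI?T → r3=0x36
[3] flags=1000 → (cmp)
[4] flags=1000 CC?T → r4=0x21
[5] flags=1000 GE?F → skip
[6] flags=1001 → (cmp)
[7] flags=1001 PL?F → skip
[8] flags=1001 LE?F → skip
[9] flags=1001 HI?F → skip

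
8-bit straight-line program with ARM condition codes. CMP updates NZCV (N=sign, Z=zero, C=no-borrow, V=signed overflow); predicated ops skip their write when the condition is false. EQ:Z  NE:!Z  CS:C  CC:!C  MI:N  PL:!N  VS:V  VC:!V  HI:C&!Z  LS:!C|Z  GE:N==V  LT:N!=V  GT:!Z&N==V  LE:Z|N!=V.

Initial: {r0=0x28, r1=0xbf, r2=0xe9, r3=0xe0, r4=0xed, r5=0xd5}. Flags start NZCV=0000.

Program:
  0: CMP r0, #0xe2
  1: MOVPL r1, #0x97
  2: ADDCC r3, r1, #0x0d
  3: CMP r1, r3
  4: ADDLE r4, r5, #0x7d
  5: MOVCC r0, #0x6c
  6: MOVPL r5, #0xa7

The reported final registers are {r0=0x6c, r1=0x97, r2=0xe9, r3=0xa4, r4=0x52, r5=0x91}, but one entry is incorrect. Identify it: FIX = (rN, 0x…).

FIX = (r5, 0xd5)

0: ✓ CMP  NZCV=0000
1: ✓ MOVPL  r1←0x97
2: ✓ ADDCC  r3←0xa4
3: ✓ CMP  NZCV=1000
4: ✓ ADDLE  r4←0x52
5: ✓ MOVCC  r0←0x6c
6: · MOVPL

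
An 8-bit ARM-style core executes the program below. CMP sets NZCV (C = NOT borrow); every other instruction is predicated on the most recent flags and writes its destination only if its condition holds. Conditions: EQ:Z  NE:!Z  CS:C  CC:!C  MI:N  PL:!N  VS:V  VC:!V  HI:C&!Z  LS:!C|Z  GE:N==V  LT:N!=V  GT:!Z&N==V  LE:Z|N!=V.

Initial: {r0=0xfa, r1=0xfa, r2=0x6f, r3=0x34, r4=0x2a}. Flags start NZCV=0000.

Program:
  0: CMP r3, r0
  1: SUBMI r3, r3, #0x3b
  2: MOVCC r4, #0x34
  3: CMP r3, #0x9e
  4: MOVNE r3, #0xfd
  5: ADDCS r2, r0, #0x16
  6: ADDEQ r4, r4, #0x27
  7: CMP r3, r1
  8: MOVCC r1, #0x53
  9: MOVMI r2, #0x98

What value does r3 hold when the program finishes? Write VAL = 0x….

[0] flags=0000 → (cmp)
[1] flags=0000 MI?F → skip
[2] flags=0000 CC?T → r4=0x34
[3] flags=1001 → (cmp)
[4] flags=1001 NE?T → r3=0xfd
[5] flags=1001 CS?F → skip
[6] flags=1001 EQ?F → skip
[7] flags=0010 → (cmp)
[8] flags=0010 CC?F → skip
[9] flags=0010 MI?F → skip

VAL = 0xfd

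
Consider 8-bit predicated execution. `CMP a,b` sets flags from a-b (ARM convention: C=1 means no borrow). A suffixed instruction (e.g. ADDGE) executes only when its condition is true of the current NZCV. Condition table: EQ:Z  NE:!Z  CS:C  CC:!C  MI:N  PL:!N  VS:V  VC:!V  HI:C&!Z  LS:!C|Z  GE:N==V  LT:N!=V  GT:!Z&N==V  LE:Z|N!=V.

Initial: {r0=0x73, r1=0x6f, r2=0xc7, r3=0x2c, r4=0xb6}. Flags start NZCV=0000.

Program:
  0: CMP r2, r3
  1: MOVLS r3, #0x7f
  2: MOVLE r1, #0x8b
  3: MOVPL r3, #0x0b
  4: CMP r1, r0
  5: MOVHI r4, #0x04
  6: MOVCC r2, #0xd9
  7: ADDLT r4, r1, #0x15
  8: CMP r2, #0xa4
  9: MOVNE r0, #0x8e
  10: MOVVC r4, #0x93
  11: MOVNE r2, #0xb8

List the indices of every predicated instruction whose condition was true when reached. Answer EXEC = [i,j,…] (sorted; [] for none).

EXEC = [2,5,7,9,10,11]

0: ✓ CMP  NZCV=1010
1: · MOVLS
2: ✓ MOVLE  r1←0x8b
3: · MOVPL
4: ✓ CMP  NZCV=0011
5: ✓ MOVHI  r4←0x04
6: · MOVCC
7: ✓ ADDLT  r4←0xa0
8: ✓ CMP  NZCV=0010
9: ✓ MOVNE  r0←0x8e
10: ✓ MOVVC  r4←0x93
11: ✓ MOVNE  r2←0xb8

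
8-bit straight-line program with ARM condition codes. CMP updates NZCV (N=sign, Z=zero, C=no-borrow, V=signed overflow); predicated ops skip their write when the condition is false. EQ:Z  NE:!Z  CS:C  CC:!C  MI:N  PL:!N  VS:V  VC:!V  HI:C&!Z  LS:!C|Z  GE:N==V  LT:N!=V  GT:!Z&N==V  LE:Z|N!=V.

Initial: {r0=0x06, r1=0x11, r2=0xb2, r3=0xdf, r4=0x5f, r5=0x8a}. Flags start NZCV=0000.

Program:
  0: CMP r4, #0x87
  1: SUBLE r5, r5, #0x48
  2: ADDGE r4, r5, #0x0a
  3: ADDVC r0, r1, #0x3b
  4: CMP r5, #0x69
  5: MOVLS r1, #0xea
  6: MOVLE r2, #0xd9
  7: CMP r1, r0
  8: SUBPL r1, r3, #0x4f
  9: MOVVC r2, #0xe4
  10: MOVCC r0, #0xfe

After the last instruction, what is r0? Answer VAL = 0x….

[0] flags=1001 → (cmp)
[1] flags=1001 LE?F → skip
[2] flags=1001 GE?T → r4=0x94
[3] flags=1001 VC?F → skip
[4] flags=0011 → (cmp)
[5] flags=0011 LS?F → skip
[6] flags=0011 LE?T → r2=0xd9
[7] flags=0010 → (cmp)
[8] flags=0010 PL?T → r1=0x90
[9] flags=0010 VC?T → r2=0xe4
[10] flags=0010 CC?F → skip

VAL = 0x06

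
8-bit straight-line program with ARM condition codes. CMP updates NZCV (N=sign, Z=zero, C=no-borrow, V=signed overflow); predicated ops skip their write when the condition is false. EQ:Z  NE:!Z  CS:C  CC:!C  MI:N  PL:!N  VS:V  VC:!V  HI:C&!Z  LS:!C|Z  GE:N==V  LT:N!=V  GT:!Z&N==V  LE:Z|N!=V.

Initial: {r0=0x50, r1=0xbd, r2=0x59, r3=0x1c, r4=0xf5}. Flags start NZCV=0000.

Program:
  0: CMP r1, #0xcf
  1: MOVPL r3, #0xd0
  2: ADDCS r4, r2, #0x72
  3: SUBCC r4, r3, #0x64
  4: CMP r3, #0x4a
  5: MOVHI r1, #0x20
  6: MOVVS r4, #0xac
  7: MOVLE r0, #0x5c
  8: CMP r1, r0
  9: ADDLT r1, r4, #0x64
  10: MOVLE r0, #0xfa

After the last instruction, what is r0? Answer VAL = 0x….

[0] flags=1000 → (cmp)
[1] flags=1000 PL?F → skip
[2] flags=1000 CS?F → skip
[3] flags=1000 CC?T → r4=0xb8
[4] flags=1000 → (cmp)
[5] flags=1000 HI?F → skip
[6] flags=1000 VS?F → skip
[7] flags=1000 LE?T → r0=0x5c
[8] flags=0011 → (cmp)
[9] flags=0011 LT?T → r1=0x1c
[10] flags=0011 LE?T → r0=0xfa

VAL = 0xfa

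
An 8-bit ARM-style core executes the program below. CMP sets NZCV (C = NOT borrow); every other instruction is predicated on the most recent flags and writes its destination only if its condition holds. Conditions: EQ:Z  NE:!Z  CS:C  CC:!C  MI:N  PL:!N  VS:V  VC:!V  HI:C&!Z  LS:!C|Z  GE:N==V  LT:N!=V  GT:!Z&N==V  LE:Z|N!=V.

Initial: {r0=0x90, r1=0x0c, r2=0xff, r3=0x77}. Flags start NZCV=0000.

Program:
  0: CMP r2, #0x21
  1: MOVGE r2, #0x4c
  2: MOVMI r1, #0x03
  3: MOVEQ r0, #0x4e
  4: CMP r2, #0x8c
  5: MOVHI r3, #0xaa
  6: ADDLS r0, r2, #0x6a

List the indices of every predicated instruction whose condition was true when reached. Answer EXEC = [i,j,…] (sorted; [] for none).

EXEC = [2,5]

[0] flags=1010 → (cmp)
[1] flags=1010 GE?F → skip
[2] flags=1010 MI?T → r1=0x03
[3] flags=1010 EQ?F → skip
[4] flags=0010 → (cmp)
[5] flags=0010 HI?T → r3=0xaa
[6] flags=0010 LS?F → skip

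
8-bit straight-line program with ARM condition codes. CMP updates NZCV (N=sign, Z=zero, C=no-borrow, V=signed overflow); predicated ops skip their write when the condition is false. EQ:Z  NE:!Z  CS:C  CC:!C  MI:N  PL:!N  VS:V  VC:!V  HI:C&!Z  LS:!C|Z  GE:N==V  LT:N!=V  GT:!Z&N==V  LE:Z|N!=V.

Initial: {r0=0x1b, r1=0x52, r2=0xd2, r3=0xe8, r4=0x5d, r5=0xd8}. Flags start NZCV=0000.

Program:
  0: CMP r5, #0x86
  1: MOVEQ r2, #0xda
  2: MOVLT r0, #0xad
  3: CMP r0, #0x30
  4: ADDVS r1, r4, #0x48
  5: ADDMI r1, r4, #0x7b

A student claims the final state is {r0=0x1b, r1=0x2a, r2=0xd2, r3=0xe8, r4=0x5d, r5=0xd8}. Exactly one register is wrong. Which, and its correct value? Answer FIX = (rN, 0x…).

[0] flags=0010 → (cmp)
[1] flags=0010 EQ?F → skip
[2] flags=0010 LT?F → skip
[3] flags=1000 → (cmp)
[4] flags=1000 VS?F → skip
[5] flags=1000 MI?T → r1=0xd8

FIX = (r1, 0xd8)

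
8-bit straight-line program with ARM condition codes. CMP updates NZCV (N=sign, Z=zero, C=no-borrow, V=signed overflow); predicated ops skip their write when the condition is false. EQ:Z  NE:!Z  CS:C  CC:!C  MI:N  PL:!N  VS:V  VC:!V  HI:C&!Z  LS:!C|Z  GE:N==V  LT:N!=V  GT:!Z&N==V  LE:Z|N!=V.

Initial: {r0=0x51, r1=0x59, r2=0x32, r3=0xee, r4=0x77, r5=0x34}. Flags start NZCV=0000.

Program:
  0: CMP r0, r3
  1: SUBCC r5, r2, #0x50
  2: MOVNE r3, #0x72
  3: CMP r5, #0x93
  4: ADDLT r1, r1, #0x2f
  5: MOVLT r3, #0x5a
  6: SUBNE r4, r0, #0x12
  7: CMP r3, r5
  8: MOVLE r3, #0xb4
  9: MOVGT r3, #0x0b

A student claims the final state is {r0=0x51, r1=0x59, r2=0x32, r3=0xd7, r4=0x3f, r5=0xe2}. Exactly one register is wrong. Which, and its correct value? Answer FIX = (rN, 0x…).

FIX = (r3, 0x0b)

[0] flags=0000 → (cmp)
[1] flags=0000 CC?T → r5=0xe2
[2] flags=0000 NE?T → r3=0x72
[3] flags=0010 → (cmp)
[4] flags=0010 LT?F → skip
[5] flags=0010 LT?F → skip
[6] flags=0010 NE?T → r4=0x3f
[7] flags=1001 → (cmp)
[8] flags=1001 LE?F → skip
[9] flags=1001 GT?T → r3=0x0b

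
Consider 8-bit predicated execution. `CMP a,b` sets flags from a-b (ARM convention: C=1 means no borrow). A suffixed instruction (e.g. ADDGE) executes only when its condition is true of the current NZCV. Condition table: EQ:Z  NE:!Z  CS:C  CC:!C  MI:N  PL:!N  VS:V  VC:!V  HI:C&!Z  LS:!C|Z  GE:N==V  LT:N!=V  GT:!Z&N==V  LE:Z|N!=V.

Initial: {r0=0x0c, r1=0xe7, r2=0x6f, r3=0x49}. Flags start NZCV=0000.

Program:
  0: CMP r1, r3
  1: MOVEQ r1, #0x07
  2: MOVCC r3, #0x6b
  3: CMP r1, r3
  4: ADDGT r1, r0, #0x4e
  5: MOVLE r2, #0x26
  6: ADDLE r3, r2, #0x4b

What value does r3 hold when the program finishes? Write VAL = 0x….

VAL = 0x71

0: ✓ CMP  NZCV=1010
1: · MOVEQ
2: · MOVCC
3: ✓ CMP  NZCV=1010
4: · ADDGT
5: ✓ MOVLE  r2←0x26
6: ✓ ADDLE  r3←0x71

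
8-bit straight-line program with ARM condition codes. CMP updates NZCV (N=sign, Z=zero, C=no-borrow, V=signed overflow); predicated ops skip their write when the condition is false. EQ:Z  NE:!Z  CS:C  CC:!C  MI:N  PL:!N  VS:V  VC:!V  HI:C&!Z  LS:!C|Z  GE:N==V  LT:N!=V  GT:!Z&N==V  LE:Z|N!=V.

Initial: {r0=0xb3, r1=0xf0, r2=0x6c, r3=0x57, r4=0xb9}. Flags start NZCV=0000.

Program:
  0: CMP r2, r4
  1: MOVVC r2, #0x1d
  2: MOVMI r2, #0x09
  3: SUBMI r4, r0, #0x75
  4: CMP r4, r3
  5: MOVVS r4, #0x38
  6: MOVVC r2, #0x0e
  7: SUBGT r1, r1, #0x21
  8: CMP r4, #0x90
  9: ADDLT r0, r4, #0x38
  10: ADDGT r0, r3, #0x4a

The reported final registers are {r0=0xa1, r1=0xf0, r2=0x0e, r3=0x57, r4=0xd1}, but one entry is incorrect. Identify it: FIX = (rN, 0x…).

0: ✓ CMP  NZCV=1001
1: · MOVVC
2: ✓ MOVMI  r2←0x09
3: ✓ SUBMI  r4←0x3e
4: ✓ CMP  NZCV=1000
5: · MOVVS
6: ✓ MOVVC  r2←0x0e
7: · SUBGT
8: ✓ CMP  NZCV=1001
9: · ADDLT
10: ✓ ADDGT  r0←0xa1

FIX = (r4, 0x3e)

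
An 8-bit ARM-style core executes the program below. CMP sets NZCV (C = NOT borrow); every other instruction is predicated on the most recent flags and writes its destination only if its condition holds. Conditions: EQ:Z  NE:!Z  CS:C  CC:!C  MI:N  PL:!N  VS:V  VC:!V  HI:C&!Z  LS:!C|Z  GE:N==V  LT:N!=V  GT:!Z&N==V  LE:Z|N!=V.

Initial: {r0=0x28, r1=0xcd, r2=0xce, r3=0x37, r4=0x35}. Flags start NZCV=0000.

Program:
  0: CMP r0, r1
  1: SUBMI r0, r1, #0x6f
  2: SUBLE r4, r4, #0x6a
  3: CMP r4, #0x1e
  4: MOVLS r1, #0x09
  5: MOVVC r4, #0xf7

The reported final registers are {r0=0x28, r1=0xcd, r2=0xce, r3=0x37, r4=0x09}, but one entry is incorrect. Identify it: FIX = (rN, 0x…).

[0] flags=0000 → (cmp)
[1] flags=0000 MI?F → skip
[2] flags=0000 LE?F → skip
[3] flags=0010 → (cmp)
[4] flags=0010 LS?F → skip
[5] flags=0010 VC?T → r4=0xf7

FIX = (r4, 0xf7)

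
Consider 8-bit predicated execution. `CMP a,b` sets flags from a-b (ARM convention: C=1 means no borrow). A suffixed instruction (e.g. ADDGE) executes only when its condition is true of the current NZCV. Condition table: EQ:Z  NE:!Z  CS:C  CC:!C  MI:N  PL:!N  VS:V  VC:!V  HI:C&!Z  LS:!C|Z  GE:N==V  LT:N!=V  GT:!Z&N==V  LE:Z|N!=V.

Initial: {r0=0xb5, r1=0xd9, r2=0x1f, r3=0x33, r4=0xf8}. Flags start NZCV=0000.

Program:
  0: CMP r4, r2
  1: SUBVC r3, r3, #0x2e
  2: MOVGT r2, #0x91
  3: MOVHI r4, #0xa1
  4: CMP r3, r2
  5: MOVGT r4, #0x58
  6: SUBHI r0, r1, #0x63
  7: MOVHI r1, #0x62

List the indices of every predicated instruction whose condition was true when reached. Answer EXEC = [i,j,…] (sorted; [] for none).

EXEC = [1,3]

0: ✓ CMP  NZCV=1010
1: ✓ SUBVC  r3←0x05
2: · MOVGT
3: ✓ MOVHI  r4←0xa1
4: ✓ CMP  NZCV=1000
5: · MOVGT
6: · SUBHI
7: · MOVHI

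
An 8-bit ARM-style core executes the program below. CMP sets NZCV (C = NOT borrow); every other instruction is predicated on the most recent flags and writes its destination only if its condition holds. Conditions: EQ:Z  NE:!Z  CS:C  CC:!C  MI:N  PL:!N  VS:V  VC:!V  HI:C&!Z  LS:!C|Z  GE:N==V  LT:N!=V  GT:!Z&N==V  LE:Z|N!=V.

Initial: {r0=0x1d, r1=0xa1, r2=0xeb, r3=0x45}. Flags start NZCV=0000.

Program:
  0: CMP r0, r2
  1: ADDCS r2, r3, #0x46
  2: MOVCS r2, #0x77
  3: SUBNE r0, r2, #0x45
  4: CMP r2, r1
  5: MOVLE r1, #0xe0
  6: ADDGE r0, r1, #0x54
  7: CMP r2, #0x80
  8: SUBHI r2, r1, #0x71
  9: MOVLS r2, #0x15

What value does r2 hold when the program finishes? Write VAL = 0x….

VAL = 0x30

0: ✓ CMP  NZCV=0000
1: · ADDCS
2: · MOVCS
3: ✓ SUBNE  r0←0xa6
4: ✓ CMP  NZCV=0010
5: · MOVLE
6: ✓ ADDGE  r0←0xf5
7: ✓ CMP  NZCV=0010
8: ✓ SUBHI  r2←0x30
9: · MOVLS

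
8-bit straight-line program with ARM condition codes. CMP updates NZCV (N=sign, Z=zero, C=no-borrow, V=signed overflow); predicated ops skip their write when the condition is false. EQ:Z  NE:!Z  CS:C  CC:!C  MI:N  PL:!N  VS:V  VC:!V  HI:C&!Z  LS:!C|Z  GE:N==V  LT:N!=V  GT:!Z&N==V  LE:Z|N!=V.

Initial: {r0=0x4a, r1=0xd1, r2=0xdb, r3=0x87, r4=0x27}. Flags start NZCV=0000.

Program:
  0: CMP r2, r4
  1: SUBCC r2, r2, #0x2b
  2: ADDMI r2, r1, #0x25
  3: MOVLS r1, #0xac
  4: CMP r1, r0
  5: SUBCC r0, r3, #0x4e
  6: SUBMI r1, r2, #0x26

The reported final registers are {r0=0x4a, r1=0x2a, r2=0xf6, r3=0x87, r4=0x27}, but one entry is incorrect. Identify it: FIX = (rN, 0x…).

FIX = (r1, 0xd0)

[0] flags=1010 → (cmp)
[1] flags=1010 CC?F → skip
[2] flags=1010 MI?T → r2=0xf6
[3] flags=1010 LS?F → skip
[4] flags=1010 → (cmp)
[5] flags=1010 CC?F → skip
[6] flags=1010 MI?T → r1=0xd0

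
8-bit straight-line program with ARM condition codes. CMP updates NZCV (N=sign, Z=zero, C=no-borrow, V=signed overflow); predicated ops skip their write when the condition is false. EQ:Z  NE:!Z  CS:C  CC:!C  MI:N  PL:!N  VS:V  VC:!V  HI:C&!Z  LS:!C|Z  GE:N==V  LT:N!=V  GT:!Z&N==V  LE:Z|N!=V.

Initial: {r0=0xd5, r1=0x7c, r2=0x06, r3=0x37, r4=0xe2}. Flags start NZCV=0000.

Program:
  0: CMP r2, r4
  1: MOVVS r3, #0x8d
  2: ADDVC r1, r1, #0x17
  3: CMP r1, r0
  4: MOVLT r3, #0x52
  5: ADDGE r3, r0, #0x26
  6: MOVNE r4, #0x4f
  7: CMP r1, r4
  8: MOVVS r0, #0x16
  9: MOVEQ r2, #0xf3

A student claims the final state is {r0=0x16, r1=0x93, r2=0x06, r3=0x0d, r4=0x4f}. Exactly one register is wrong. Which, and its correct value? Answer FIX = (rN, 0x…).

0: ✓ CMP  NZCV=0000
1: · MOVVS
2: ✓ ADDVC  r1←0x93
3: ✓ CMP  NZCV=1000
4: ✓ MOVLT  r3←0x52
5: · ADDGE
6: ✓ MOVNE  r4←0x4f
7: ✓ CMP  NZCV=0011
8: ✓ MOVVS  r0←0x16
9: · MOVEQ

FIX = (r3, 0x52)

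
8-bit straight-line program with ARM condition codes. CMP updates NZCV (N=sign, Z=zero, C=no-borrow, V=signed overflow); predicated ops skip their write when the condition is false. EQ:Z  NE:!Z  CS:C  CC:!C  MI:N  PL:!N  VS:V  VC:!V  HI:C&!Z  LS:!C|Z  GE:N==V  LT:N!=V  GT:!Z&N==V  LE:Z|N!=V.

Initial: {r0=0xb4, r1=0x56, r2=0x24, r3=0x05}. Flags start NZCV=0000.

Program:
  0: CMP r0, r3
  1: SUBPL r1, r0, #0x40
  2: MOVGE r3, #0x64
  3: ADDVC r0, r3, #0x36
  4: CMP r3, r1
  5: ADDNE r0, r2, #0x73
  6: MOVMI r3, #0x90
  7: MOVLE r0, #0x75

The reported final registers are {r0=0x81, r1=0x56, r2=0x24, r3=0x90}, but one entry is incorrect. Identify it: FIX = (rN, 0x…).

FIX = (r0, 0x75)

0: ✓ CMP  NZCV=1010
1: · SUBPL
2: · MOVGE
3: ✓ ADDVC  r0←0x3b
4: ✓ CMP  NZCV=1000
5: ✓ ADDNE  r0←0x97
6: ✓ MOVMI  r3←0x90
7: ✓ MOVLE  r0←0x75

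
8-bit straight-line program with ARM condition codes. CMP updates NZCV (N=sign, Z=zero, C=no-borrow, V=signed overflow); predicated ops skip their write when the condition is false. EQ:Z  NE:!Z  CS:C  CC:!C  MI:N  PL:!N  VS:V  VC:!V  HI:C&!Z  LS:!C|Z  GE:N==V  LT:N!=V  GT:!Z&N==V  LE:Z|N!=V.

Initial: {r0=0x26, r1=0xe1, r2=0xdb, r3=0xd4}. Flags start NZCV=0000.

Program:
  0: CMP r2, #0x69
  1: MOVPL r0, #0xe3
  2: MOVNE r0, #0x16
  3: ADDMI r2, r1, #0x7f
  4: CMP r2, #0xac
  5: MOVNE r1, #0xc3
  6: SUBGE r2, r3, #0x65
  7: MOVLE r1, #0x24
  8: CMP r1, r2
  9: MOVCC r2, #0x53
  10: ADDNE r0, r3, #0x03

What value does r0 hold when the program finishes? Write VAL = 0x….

VAL = 0xd7

[0] flags=0011 → (cmp)
[1] flags=0011 PL?T → r0=0xe3
[2] flags=0011 NE?T → r0=0x16
[3] flags=0011 MI?F → skip
[4] flags=0010 → (cmp)
[5] flags=0010 NE?T → r1=0xc3
[6] flags=0010 GE?T → r2=0x6f
[7] flags=0010 LE?F → skip
[8] flags=0011 → (cmp)
[9] flags=0011 CC?F → skip
[10] flags=0011 NE?T → r0=0xd7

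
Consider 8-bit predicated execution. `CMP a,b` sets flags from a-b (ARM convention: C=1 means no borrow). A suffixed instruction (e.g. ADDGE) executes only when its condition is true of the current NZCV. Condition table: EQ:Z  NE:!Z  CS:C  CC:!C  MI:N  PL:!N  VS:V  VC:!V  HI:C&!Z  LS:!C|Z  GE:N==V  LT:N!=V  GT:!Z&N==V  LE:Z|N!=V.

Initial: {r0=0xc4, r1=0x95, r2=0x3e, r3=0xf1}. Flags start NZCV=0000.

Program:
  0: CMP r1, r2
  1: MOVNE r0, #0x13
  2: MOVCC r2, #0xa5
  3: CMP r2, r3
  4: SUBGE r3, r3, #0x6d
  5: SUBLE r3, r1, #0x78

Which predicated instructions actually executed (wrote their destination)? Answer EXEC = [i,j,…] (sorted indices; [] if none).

EXEC = [1,4]

[0] flags=0011 → (cmp)
[1] flags=0011 NE?T → r0=0x13
[2] flags=0011 CC?F → skip
[3] flags=0000 → (cmp)
[4] flags=0000 GE?T → r3=0x84
[5] flags=0000 LE?F → skip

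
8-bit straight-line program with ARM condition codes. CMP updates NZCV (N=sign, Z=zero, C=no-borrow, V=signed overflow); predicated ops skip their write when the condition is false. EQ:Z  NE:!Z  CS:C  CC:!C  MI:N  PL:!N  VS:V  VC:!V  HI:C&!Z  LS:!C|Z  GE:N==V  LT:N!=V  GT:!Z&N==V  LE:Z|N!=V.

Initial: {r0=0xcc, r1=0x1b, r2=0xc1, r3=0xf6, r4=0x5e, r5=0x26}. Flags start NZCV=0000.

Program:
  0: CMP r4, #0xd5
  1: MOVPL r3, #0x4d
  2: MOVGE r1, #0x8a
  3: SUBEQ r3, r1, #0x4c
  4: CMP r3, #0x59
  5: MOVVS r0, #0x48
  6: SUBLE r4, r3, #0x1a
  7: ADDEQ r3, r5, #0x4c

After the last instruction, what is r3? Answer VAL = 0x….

[0] flags=1001 → (cmp)
[1] flags=1001 PL?F → skip
[2] flags=1001 GE?T → r1=0x8a
[3] flags=1001 EQ?F → skip
[4] flags=1010 → (cmp)
[5] flags=1010 VS?F → skip
[6] flags=1010 LE?T → r4=0xdc
[7] flags=1010 EQ?F → skip

VAL = 0xf6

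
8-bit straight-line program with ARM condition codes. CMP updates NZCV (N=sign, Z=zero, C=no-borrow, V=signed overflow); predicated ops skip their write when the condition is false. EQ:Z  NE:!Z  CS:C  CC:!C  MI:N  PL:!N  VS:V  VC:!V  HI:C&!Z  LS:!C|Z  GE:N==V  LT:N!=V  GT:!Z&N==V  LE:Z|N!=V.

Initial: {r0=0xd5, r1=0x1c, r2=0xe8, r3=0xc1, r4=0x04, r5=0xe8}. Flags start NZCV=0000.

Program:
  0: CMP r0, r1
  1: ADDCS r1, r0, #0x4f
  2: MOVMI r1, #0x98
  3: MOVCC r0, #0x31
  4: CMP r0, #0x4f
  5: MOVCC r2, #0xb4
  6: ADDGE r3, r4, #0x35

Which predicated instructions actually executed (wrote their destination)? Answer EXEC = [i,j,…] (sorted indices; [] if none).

EXEC = [1,2]

0: ✓ CMP  NZCV=1010
1: ✓ ADDCS  r1←0x24
2: ✓ MOVMI  r1←0x98
3: · MOVCC
4: ✓ CMP  NZCV=1010
5: · MOVCC
6: · ADDGE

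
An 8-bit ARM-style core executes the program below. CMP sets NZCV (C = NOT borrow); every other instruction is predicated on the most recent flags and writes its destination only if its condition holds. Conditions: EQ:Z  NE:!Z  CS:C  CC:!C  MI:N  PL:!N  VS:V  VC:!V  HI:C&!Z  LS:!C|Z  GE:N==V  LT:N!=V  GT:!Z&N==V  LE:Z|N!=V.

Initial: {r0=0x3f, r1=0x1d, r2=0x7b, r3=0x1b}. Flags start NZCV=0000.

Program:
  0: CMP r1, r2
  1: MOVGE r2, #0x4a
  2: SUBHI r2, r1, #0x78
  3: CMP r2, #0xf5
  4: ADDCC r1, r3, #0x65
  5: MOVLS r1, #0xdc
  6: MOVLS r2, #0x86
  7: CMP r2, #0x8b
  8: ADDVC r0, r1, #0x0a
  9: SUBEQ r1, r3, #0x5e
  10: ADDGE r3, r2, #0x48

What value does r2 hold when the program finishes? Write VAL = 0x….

VAL = 0x86

[0] flags=1000 → (cmp)
[1] flags=1000 GE?F → skip
[2] flags=1000 HI?F → skip
[3] flags=1001 → (cmp)
[4] flags=1001 CC?T → r1=0x80
[5] flags=1001 LS?T → r1=0xdc
[6] flags=1001 LS?T → r2=0x86
[7] flags=1000 → (cmp)
[8] flags=1000 VC?T → r0=0xe6
[9] flags=1000 EQ?F → skip
[10] flags=1000 GE?F → skip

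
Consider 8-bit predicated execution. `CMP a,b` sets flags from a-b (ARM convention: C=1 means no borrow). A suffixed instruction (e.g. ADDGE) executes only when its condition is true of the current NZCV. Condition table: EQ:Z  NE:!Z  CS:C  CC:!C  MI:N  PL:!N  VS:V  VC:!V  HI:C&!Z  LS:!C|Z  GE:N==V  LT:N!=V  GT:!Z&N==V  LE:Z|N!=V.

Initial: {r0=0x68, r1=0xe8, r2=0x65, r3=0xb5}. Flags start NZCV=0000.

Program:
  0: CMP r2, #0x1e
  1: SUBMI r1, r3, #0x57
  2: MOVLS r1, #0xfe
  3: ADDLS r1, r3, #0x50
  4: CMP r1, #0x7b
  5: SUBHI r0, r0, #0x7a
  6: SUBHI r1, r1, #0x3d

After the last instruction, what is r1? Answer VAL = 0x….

0: ✓ CMP  NZCV=0010
1: · SUBMI
2: · MOVLS
3: · ADDLS
4: ✓ CMP  NZCV=0011
5: ✓ SUBHI  r0←0xee
6: ✓ SUBHI  r1←0xab

VAL = 0xab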